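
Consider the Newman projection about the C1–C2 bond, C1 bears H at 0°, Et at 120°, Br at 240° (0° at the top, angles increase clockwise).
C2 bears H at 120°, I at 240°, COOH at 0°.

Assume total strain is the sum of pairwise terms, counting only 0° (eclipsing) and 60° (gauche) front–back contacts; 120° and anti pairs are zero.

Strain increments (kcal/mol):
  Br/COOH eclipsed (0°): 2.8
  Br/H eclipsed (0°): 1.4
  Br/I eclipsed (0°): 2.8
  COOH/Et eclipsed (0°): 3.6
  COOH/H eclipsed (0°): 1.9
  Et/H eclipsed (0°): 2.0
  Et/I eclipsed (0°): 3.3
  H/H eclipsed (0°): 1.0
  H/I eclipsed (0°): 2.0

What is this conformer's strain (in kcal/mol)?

6.7 kcal/mol

This conformer is eclipsed. H at 0° is eclipsed with COOH at 0° (1.9); Et at 120° is eclipsed with H at 120° (2.0); Br at 240° is eclipsed with I at 240° (2.8). Total 6.7 kcal/mol.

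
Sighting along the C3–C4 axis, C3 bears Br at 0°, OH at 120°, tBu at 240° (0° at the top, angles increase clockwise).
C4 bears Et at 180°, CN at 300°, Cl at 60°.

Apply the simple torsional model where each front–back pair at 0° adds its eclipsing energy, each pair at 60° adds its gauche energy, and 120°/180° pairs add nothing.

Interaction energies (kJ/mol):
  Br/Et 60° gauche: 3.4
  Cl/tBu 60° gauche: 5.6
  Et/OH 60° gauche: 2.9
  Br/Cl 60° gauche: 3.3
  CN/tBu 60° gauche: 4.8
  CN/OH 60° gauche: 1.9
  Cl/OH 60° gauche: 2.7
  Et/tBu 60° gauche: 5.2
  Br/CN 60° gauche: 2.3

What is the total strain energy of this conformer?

This conformer is staggered. Br at 0° is gauche with CN at 300° (2.3); Br at 0° is gauche with Cl at 60° (3.3); OH at 120° is gauche with Et at 180° (2.9); OH at 120° is gauche with Cl at 60° (2.7); tBu at 240° is gauche with Et at 180° (5.2); tBu at 240° is gauche with CN at 300° (4.8). Total 21.2 kJ/mol.

21.2 kJ/mol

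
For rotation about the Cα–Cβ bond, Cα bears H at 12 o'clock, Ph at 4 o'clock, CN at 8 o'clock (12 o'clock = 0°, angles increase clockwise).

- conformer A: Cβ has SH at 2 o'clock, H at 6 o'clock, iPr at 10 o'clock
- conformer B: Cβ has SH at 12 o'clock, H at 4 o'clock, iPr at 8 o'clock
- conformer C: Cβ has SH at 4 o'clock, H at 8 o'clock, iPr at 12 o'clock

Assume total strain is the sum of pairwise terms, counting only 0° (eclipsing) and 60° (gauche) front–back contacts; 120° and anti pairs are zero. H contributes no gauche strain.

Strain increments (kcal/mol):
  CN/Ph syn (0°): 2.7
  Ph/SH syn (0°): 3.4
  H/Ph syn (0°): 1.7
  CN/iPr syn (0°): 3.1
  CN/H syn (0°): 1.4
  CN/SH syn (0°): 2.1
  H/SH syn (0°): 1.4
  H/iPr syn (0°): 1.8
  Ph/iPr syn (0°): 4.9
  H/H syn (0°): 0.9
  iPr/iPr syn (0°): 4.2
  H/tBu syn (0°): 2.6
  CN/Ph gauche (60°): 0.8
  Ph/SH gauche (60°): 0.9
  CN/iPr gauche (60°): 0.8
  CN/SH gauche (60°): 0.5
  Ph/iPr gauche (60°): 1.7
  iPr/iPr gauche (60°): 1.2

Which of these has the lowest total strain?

A

A is staggered. Ph at 120° is gauche with SH at 60° (0.9); CN at 240° is gauche with iPr at 300° (0.8). Total 1.7 kcal/mol.
B is eclipsed. H at 0° is eclipsed with SH at 0° (1.4); Ph at 120° is eclipsed with H at 120° (1.7); CN at 240° is eclipsed with iPr at 240° (3.1). Total 6.2 kcal/mol.
C is eclipsed. H at 0° is eclipsed with iPr at 0° (1.8); Ph at 120° is eclipsed with SH at 120° (3.4); CN at 240° is eclipsed with H at 240° (1.4). Total 6.6 kcal/mol.
A has the lowest total (1.7 kcal/mol).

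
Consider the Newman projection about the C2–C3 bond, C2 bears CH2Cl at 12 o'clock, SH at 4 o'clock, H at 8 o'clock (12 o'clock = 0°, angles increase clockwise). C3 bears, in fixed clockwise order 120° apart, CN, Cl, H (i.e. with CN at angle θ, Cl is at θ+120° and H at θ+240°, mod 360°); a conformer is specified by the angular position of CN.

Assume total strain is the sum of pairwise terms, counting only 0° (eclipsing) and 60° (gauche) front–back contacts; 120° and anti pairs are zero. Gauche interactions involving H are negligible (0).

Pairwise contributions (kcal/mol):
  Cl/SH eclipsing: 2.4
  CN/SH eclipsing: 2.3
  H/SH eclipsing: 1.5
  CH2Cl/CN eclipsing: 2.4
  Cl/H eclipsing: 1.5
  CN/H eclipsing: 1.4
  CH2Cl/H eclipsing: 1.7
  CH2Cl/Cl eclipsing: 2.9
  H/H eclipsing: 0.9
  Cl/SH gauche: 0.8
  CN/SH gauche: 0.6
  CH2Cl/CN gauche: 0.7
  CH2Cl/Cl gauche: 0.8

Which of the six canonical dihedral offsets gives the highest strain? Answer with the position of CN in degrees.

240°

CN at 0° is eclipsed. CH2Cl at 0° is eclipsed with CN at 0° (2.4); SH at 120° is eclipsed with Cl at 120° (2.4); H at 240° is eclipsed with H at 240° (0.9). Total 5.7 kcal/mol.
CN at 60° is staggered. CH2Cl at 0° is gauche with CN at 60° (0.7); SH at 120° is gauche with CN at 60° (0.6); SH at 120° is gauche with Cl at 180° (0.8). Total 2.1 kcal/mol.
CN at 120° is eclipsed. CH2Cl at 0° is eclipsed with H at 0° (1.7); SH at 120° is eclipsed with CN at 120° (2.3); H at 240° is eclipsed with Cl at 240° (1.5). Total 5.5 kcal/mol.
CN at 180° is staggered. CH2Cl at 0° is gauche with Cl at 300° (0.8); SH at 120° is gauche with CN at 180° (0.6). Total 1.4 kcal/mol.
CN at 240° is eclipsed. CH2Cl at 0° is eclipsed with Cl at 0° (2.9); SH at 120° is eclipsed with H at 120° (1.5); H at 240° is eclipsed with CN at 240° (1.4). Total 5.8 kcal/mol.
CN at 300° is staggered. CH2Cl at 0° is gauche with CN at 300° (0.7); CH2Cl at 0° is gauche with Cl at 60° (0.8); SH at 120° is gauche with Cl at 60° (0.8). Total 2.3 kcal/mol.
The maximum (5.8 kcal/mol) occurs with CN at 240°.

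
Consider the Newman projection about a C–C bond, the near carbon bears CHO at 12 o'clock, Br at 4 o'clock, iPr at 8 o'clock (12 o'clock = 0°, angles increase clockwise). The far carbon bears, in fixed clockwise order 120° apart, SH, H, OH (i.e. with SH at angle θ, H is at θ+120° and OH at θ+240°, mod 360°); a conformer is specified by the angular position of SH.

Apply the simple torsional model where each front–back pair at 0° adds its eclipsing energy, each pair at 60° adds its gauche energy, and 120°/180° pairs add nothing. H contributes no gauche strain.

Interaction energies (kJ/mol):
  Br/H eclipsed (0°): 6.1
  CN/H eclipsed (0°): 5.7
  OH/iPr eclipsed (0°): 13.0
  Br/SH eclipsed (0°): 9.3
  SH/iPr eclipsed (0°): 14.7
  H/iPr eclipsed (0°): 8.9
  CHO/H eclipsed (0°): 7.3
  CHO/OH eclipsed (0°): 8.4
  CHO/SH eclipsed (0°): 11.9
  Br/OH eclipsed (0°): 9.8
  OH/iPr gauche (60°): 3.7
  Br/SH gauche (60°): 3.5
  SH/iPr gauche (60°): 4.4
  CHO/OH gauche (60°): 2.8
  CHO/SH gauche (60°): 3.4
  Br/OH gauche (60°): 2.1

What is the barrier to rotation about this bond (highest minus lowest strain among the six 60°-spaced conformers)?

SH at 0° (eclipsed): CHO(0°)/SH(0°) eclipsed 11.9; Br(120°)/H(120°) eclipsed 6.1; iPr(240°)/OH(240°) eclipsed 13.0 → 31.0 kJ/mol.
SH at 60° (staggered): CHO(0°)/SH(60°) gauche 3.4; CHO(0°)/OH(300°) gauche 2.8; Br(120°)/SH(60°) gauche 3.5; iPr(240°)/OH(300°) gauche 3.7 → 13.4 kJ/mol.
SH at 120° (eclipsed): CHO(0°)/OH(0°) eclipsed 8.4; Br(120°)/SH(120°) eclipsed 9.3; iPr(240°)/H(240°) eclipsed 8.9 → 26.6 kJ/mol.
SH at 180° (staggered): CHO(0°)/OH(60°) gauche 2.8; Br(120°)/SH(180°) gauche 3.5; Br(120°)/OH(60°) gauche 2.1; iPr(240°)/SH(180°) gauche 4.4 → 12.8 kJ/mol.
SH at 240° (eclipsed): CHO(0°)/H(0°) eclipsed 7.3; Br(120°)/OH(120°) eclipsed 9.8; iPr(240°)/SH(240°) eclipsed 14.7 → 31.8 kJ/mol.
SH at 300° (staggered): CHO(0°)/SH(300°) gauche 3.4; Br(120°)/OH(180°) gauche 2.1; iPr(240°)/SH(300°) gauche 4.4; iPr(240°)/OH(180°) gauche 3.7 → 13.6 kJ/mol.
Max at 240° (31.8 kJ/mol), min at 180° (12.8 kJ/mol); barrier = 19.0 kJ/mol.

19.0 kJ/mol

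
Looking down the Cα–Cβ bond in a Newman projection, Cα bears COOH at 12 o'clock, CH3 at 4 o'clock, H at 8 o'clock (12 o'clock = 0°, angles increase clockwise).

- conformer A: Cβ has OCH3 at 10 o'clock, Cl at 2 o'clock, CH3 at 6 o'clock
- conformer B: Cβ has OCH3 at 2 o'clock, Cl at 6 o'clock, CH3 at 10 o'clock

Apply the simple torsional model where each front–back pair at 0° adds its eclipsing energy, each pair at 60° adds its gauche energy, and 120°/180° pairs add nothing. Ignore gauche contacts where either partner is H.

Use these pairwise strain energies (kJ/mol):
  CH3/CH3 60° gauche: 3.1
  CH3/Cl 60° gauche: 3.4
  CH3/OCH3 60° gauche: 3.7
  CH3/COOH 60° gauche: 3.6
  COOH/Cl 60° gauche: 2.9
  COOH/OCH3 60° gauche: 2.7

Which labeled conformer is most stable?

A (staggered): COOH(0°)/OCH3(300°) gauche 2.7; COOH(0°)/Cl(60°) gauche 2.9; CH3(120°)/Cl(60°) gauche 3.4; CH3(120°)/CH3(180°) gauche 3.1 → 12.1 kJ/mol.
B (staggered): COOH(0°)/OCH3(60°) gauche 2.7; COOH(0°)/CH3(300°) gauche 3.6; CH3(120°)/OCH3(60°) gauche 3.7; CH3(120°)/Cl(180°) gauche 3.4 → 13.4 kJ/mol.
A has the lowest total (12.1 kJ/mol).

A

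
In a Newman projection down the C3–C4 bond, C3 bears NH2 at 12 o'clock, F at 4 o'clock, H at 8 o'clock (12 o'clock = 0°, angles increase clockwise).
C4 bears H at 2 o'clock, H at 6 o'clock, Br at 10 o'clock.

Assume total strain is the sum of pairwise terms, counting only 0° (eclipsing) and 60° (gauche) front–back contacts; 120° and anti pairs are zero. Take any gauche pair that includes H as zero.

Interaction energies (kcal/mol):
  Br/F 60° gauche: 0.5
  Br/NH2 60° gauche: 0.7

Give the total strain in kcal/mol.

0.7 kcal/mol

This conformer is staggered. NH2 at 0° is gauche with Br at 300° (0.7). Total 0.7 kcal/mol.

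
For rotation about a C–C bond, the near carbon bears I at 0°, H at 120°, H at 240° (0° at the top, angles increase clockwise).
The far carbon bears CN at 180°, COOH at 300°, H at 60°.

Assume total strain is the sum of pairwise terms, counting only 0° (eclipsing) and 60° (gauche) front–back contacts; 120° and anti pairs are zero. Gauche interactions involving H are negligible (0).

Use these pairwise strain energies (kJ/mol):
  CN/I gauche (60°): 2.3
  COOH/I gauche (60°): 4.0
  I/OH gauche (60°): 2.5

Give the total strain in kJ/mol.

This conformer is staggered. I at 0° is gauche with COOH at 300° (4.0). Total 4.0 kJ/mol.

4.0 kJ/mol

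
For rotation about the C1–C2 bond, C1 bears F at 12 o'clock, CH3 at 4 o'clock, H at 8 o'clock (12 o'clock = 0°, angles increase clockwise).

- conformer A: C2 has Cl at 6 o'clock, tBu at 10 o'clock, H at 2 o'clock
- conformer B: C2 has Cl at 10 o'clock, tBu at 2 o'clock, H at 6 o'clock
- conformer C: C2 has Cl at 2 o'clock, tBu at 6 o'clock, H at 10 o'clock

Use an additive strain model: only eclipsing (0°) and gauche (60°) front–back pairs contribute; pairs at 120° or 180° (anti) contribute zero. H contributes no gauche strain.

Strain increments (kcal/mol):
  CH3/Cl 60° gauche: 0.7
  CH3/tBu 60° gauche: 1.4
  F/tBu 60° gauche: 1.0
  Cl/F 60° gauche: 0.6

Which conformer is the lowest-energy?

A (staggered): F(0°)/tBu(300°) gauche 1.0; CH3(120°)/Cl(180°) gauche 0.7 → 1.7 kcal/mol.
B (staggered): F(0°)/Cl(300°) gauche 0.6; F(0°)/tBu(60°) gauche 1.0; CH3(120°)/tBu(60°) gauche 1.4 → 3.0 kcal/mol.
C (staggered): F(0°)/Cl(60°) gauche 0.6; CH3(120°)/Cl(60°) gauche 0.7; CH3(120°)/tBu(180°) gauche 1.4 → 2.7 kcal/mol.
A has the lowest total (1.7 kcal/mol).

A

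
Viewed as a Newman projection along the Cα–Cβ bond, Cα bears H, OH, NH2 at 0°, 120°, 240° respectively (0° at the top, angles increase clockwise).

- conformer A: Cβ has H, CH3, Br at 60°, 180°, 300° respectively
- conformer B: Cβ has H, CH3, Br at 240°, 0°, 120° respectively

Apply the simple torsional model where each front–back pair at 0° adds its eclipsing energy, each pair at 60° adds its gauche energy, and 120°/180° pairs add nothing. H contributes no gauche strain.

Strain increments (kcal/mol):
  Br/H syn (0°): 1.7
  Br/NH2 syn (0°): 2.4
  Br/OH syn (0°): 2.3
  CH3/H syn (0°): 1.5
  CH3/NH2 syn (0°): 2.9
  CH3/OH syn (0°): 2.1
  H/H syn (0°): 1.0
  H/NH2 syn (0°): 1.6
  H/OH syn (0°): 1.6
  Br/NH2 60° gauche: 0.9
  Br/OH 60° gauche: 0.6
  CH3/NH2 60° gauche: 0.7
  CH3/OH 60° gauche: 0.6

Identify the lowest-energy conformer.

A

A is staggered. OH at 120° is gauche with CH3 at 180° (0.6); NH2 at 240° is gauche with CH3 at 180° (0.7); NH2 at 240° is gauche with Br at 300° (0.9). Total 2.2 kcal/mol.
B is eclipsed. H at 0° is eclipsed with CH3 at 0° (1.5); OH at 120° is eclipsed with Br at 120° (2.3); NH2 at 240° is eclipsed with H at 240° (1.6). Total 5.4 kcal/mol.
A has the lowest total (2.2 kcal/mol).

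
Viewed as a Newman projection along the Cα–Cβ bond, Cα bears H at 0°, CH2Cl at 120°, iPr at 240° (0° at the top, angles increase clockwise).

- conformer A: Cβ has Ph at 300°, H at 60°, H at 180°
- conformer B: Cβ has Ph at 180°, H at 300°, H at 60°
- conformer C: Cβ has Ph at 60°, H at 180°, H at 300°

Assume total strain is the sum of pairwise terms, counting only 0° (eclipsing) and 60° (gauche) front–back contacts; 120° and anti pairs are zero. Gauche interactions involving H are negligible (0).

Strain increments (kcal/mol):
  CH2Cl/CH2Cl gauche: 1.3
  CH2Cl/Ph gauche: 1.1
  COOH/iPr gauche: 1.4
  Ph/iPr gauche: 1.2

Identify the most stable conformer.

A (staggered): iPr(240°)/Ph(300°) gauche 1.2 → 1.2 kcal/mol.
B (staggered): CH2Cl(120°)/Ph(180°) gauche 1.1; iPr(240°)/Ph(180°) gauche 1.2 → 2.3 kcal/mol.
C (staggered): CH2Cl(120°)/Ph(60°) gauche 1.1 → 1.1 kcal/mol.
C has the lowest total (1.1 kcal/mol).

C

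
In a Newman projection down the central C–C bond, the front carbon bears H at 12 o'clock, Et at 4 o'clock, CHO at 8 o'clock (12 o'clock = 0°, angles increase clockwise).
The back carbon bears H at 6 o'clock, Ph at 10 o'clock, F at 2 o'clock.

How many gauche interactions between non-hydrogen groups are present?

2

Non-H gauche pairs: Et(120°)/F(60°); CHO(240°)/Ph(300°) — 2 interactions.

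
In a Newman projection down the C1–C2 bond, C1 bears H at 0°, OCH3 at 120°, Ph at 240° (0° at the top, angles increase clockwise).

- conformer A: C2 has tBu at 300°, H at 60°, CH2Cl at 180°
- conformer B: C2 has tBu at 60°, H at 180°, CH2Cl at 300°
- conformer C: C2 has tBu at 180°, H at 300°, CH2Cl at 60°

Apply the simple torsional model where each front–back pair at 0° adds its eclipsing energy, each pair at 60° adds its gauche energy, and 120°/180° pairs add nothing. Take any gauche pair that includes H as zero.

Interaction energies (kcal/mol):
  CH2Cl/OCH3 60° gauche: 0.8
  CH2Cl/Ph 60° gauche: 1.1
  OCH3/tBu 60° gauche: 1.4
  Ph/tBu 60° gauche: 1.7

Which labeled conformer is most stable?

A is staggered. OCH3 at 120° is gauche with CH2Cl at 180° (0.8); Ph at 240° is gauche with tBu at 300° (1.7); Ph at 240° is gauche with CH2Cl at 180° (1.1). Total 3.6 kcal/mol.
B is staggered. OCH3 at 120° is gauche with tBu at 60° (1.4); Ph at 240° is gauche with CH2Cl at 300° (1.1). Total 2.5 kcal/mol.
C is staggered. OCH3 at 120° is gauche with tBu at 180° (1.4); OCH3 at 120° is gauche with CH2Cl at 60° (0.8); Ph at 240° is gauche with tBu at 180° (1.7). Total 3.9 kcal/mol.
B has the lowest total (2.5 kcal/mol).

B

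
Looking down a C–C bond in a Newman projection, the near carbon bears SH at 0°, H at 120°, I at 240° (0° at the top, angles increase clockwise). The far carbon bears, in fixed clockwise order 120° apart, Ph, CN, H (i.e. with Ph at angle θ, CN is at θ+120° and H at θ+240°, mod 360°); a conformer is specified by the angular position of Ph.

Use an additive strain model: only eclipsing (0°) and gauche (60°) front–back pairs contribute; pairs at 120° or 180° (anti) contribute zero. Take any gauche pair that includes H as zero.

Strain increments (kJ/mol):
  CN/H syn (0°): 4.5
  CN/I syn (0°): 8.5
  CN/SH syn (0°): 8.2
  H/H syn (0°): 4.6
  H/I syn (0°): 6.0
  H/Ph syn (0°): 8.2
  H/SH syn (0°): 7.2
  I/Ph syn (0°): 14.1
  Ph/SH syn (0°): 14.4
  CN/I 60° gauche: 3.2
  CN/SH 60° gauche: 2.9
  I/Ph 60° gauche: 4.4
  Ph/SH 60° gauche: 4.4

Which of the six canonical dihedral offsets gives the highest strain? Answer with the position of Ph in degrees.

Ph at 0° is eclipsed. SH at 0° is eclipsed with Ph at 0° (14.4); H at 120° is eclipsed with CN at 120° (4.5); I at 240° is eclipsed with H at 240° (6.0). Total 24.9 kJ/mol.
Ph at 60° is staggered. SH at 0° is gauche with Ph at 60° (4.4); I at 240° is gauche with CN at 180° (3.2). Total 7.6 kJ/mol.
Ph at 120° is eclipsed. SH at 0° is eclipsed with H at 0° (7.2); H at 120° is eclipsed with Ph at 120° (8.2); I at 240° is eclipsed with CN at 240° (8.5). Total 23.9 kJ/mol.
Ph at 180° is staggered. SH at 0° is gauche with CN at 300° (2.9); I at 240° is gauche with Ph at 180° (4.4); I at 240° is gauche with CN at 300° (3.2). Total 10.5 kJ/mol.
Ph at 240° is eclipsed. SH at 0° is eclipsed with CN at 0° (8.2); H at 120° is eclipsed with H at 120° (4.6); I at 240° is eclipsed with Ph at 240° (14.1). Total 26.9 kJ/mol.
Ph at 300° is staggered. SH at 0° is gauche with Ph at 300° (4.4); SH at 0° is gauche with CN at 60° (2.9); I at 240° is gauche with Ph at 300° (4.4). Total 11.7 kJ/mol.
The maximum (26.9 kJ/mol) occurs with Ph at 240°.

240°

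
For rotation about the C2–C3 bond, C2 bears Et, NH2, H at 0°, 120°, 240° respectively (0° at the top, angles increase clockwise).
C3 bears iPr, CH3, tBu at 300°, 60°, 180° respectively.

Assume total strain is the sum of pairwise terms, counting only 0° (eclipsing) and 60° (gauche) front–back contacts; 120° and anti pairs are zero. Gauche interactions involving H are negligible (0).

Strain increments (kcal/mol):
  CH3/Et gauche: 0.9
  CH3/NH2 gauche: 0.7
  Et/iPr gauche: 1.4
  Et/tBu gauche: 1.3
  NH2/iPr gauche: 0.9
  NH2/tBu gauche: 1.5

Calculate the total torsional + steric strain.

4.5 kcal/mol

This conformer (staggered): Et(0°)/iPr(300°) gauche 1.4; Et(0°)/CH3(60°) gauche 0.9; NH2(120°)/CH3(60°) gauche 0.7; NH2(120°)/tBu(180°) gauche 1.5 → 4.5 kcal/mol.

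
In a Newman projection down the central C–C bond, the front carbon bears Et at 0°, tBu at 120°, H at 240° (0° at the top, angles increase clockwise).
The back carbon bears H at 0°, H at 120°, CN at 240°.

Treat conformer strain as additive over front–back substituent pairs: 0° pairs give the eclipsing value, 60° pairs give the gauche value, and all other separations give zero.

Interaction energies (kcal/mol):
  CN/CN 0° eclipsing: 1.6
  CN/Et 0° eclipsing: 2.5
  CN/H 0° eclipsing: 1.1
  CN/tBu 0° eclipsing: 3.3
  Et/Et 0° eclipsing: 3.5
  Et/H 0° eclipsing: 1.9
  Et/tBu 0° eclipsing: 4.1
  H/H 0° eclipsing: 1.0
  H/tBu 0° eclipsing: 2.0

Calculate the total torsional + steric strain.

This conformer is eclipsed. Et at 0° is eclipsed with H at 0° (1.9); tBu at 120° is eclipsed with H at 120° (2.0); H at 240° is eclipsed with CN at 240° (1.1). Total 5.0 kcal/mol.

5.0 kcal/mol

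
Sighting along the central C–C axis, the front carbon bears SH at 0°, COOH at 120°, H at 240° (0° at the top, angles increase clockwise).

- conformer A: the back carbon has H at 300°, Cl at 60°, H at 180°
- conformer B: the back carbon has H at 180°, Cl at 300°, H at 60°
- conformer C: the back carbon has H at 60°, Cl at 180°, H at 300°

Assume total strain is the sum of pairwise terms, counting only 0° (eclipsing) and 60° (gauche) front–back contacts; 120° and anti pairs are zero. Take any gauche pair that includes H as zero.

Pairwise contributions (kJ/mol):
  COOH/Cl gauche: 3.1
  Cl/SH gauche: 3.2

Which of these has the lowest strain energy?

A (staggered): SH(0°)/Cl(60°) gauche 3.2; COOH(120°)/Cl(60°) gauche 3.1 → 6.3 kJ/mol.
B (staggered): SH(0°)/Cl(300°) gauche 3.2 → 3.2 kJ/mol.
C (staggered): COOH(120°)/Cl(180°) gauche 3.1 → 3.1 kJ/mol.
C has the lowest total (3.1 kJ/mol).

C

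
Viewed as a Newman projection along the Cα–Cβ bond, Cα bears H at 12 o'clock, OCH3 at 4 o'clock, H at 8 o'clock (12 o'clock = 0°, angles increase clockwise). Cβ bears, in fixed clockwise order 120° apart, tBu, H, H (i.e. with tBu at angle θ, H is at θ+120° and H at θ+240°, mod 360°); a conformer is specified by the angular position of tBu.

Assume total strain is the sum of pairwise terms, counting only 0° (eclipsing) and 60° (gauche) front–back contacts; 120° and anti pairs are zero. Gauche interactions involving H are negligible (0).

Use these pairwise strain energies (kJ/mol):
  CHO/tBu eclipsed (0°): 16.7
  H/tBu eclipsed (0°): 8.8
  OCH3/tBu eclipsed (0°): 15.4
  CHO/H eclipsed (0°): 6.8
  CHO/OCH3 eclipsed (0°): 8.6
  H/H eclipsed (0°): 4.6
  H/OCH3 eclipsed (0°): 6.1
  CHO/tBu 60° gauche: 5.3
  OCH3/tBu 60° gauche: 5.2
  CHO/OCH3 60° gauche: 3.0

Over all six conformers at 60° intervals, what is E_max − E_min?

tBu at 0° (eclipsed): H(0°)/tBu(0°) eclipsed 8.8; OCH3(120°)/H(120°) eclipsed 6.1; H(240°)/H(240°) eclipsed 4.6 → 19.5 kJ/mol.
tBu at 60° (staggered): OCH3(120°)/tBu(60°) gauche 5.2 → 5.2 kJ/mol.
tBu at 120° (eclipsed): H(0°)/H(0°) eclipsed 4.6; OCH3(120°)/tBu(120°) eclipsed 15.4; H(240°)/H(240°) eclipsed 4.6 → 24.6 kJ/mol.
tBu at 180° (staggered): OCH3(120°)/tBu(180°) gauche 5.2 → 5.2 kJ/mol.
tBu at 240° (eclipsed): H(0°)/H(0°) eclipsed 4.6; OCH3(120°)/H(120°) eclipsed 6.1; H(240°)/tBu(240°) eclipsed 8.8 → 19.5 kJ/mol.
tBu at 300° (staggered): no non-H gauche contacts → 0.0 kJ/mol.
Max at 120° (24.6 kJ/mol), min at 300° (0.0 kJ/mol); barrier = 24.6 kJ/mol.

24.6 kJ/mol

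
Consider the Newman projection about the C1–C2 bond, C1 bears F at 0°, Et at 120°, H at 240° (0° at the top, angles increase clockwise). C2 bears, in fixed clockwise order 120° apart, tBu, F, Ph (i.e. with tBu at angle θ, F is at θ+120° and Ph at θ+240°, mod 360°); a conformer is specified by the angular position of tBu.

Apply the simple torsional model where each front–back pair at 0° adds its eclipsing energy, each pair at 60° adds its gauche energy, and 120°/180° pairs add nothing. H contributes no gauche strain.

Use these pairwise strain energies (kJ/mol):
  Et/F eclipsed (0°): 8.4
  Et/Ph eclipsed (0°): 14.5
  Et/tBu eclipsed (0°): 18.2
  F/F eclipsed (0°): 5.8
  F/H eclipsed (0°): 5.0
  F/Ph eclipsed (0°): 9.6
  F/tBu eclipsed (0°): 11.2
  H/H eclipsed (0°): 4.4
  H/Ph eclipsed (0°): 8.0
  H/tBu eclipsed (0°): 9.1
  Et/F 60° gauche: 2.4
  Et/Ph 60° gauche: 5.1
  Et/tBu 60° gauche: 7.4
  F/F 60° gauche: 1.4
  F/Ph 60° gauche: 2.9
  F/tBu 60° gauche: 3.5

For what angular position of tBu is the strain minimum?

300°

tBu at 0° (eclipsed): F(0°)/tBu(0°) eclipsed 11.2; Et(120°)/F(120°) eclipsed 8.4; H(240°)/Ph(240°) eclipsed 8.0 → 27.6 kJ/mol.
tBu at 60° (staggered): F(0°)/tBu(60°) gauche 3.5; F(0°)/Ph(300°) gauche 2.9; Et(120°)/tBu(60°) gauche 7.4; Et(120°)/F(180°) gauche 2.4 → 16.2 kJ/mol.
tBu at 120° (eclipsed): F(0°)/Ph(0°) eclipsed 9.6; Et(120°)/tBu(120°) eclipsed 18.2; H(240°)/F(240°) eclipsed 5.0 → 32.8 kJ/mol.
tBu at 180° (staggered): F(0°)/F(300°) gauche 1.4; F(0°)/Ph(60°) gauche 2.9; Et(120°)/tBu(180°) gauche 7.4; Et(120°)/Ph(60°) gauche 5.1 → 16.8 kJ/mol.
tBu at 240° (eclipsed): F(0°)/F(0°) eclipsed 5.8; Et(120°)/Ph(120°) eclipsed 14.5; H(240°)/tBu(240°) eclipsed 9.1 → 29.4 kJ/mol.
tBu at 300° (staggered): F(0°)/tBu(300°) gauche 3.5; F(0°)/F(60°) gauche 1.4; Et(120°)/F(60°) gauche 2.4; Et(120°)/Ph(180°) gauche 5.1 → 12.4 kJ/mol.
The minimum (12.4 kJ/mol) occurs with tBu at 300°.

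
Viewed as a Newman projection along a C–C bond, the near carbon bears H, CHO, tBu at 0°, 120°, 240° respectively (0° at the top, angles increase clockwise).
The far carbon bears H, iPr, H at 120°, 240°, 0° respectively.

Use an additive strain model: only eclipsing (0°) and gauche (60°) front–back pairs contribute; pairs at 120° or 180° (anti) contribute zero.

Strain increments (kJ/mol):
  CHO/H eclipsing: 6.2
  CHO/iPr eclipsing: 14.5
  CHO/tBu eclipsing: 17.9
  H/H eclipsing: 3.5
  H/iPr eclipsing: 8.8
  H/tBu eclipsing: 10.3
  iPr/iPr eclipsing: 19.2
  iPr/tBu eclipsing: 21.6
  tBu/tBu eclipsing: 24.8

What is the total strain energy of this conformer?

31.3 kJ/mol

This conformer (eclipsed): H(0°)/H(0°) eclipsed 3.5; CHO(120°)/H(120°) eclipsed 6.2; tBu(240°)/iPr(240°) eclipsed 21.6 → 31.3 kJ/mol.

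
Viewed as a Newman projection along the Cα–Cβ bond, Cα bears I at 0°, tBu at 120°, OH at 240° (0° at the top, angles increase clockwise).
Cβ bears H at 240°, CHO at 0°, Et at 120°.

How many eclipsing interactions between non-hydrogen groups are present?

Non-H eclipsing pairs: I(0°)/CHO(0°); tBu(120°)/Et(120°) — 2 interactions.

2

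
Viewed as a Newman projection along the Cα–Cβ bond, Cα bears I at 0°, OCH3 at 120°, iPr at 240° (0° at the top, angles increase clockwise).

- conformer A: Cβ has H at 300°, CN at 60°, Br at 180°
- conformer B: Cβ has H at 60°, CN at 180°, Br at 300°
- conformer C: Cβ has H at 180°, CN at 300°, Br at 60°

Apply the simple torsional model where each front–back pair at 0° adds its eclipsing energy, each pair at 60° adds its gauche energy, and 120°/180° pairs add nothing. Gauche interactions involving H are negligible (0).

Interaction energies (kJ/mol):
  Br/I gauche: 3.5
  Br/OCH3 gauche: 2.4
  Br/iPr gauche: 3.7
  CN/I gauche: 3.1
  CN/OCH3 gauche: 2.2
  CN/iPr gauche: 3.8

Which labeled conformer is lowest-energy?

A

A is staggered. I at 0° is gauche with CN at 60° (3.1); OCH3 at 120° is gauche with CN at 60° (2.2); OCH3 at 120° is gauche with Br at 180° (2.4); iPr at 240° is gauche with Br at 180° (3.7). Total 11.4 kJ/mol.
B is staggered. I at 0° is gauche with Br at 300° (3.5); OCH3 at 120° is gauche with CN at 180° (2.2); iPr at 240° is gauche with CN at 180° (3.8); iPr at 240° is gauche with Br at 300° (3.7). Total 13.2 kJ/mol.
C is staggered. I at 0° is gauche with CN at 300° (3.1); I at 0° is gauche with Br at 60° (3.5); OCH3 at 120° is gauche with Br at 60° (2.4); iPr at 240° is gauche with CN at 300° (3.8). Total 12.8 kJ/mol.
A has the lowest total (11.4 kJ/mol).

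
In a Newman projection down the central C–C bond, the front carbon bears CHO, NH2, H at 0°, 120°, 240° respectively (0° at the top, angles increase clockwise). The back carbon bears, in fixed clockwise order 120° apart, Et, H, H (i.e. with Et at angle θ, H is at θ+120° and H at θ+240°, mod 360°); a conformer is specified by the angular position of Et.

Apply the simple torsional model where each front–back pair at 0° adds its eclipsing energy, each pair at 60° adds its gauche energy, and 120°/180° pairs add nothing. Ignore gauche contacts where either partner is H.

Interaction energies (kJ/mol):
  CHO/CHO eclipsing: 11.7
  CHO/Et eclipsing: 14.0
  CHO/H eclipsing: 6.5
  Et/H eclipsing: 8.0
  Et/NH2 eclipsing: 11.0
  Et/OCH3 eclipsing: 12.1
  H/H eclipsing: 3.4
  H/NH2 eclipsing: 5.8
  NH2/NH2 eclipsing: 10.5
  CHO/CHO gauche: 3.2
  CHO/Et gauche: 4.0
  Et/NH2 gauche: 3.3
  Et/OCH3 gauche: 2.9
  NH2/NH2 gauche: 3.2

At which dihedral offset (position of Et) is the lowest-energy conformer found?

Et at 0° (eclipsed): CHO(0°)/Et(0°) eclipsed 14.0; NH2(120°)/H(120°) eclipsed 5.8; H(240°)/H(240°) eclipsed 3.4 → 23.2 kJ/mol.
Et at 60° (staggered): CHO(0°)/Et(60°) gauche 4.0; NH2(120°)/Et(60°) gauche 3.3 → 7.3 kJ/mol.
Et at 120° (eclipsed): CHO(0°)/H(0°) eclipsed 6.5; NH2(120°)/Et(120°) eclipsed 11.0; H(240°)/H(240°) eclipsed 3.4 → 20.9 kJ/mol.
Et at 180° (staggered): NH2(120°)/Et(180°) gauche 3.3 → 3.3 kJ/mol.
Et at 240° (eclipsed): CHO(0°)/H(0°) eclipsed 6.5; NH2(120°)/H(120°) eclipsed 5.8; H(240°)/Et(240°) eclipsed 8.0 → 20.3 kJ/mol.
Et at 300° (staggered): CHO(0°)/Et(300°) gauche 4.0 → 4.0 kJ/mol.
The minimum (3.3 kJ/mol) occurs with Et at 180°.

180°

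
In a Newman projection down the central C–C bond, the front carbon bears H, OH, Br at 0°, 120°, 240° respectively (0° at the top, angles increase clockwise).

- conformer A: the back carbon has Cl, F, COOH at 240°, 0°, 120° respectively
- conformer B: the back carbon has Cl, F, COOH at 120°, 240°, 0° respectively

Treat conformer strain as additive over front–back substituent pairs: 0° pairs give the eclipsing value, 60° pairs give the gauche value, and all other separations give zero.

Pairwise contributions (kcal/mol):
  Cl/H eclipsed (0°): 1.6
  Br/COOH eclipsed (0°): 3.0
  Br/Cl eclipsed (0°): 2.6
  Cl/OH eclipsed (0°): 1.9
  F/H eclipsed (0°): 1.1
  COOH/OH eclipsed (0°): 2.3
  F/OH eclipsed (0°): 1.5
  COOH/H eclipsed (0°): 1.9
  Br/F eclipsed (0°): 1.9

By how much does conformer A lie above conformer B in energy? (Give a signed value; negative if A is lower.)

+0.3 kcal/mol

A (eclipsed): H–F eclipsed, OH–COOH eclipsed, Br–Cl eclipsed; 1.1 + 2.3 + 2.6 = 6.0 kcal/mol.
B (eclipsed): H–COOH eclipsed, OH–Cl eclipsed, Br–F eclipsed; 1.9 + 1.9 + 1.9 = 5.7 kcal/mol.
E(A) − E(B) = 6.0 − 5.7 = +0.3 kcal/mol.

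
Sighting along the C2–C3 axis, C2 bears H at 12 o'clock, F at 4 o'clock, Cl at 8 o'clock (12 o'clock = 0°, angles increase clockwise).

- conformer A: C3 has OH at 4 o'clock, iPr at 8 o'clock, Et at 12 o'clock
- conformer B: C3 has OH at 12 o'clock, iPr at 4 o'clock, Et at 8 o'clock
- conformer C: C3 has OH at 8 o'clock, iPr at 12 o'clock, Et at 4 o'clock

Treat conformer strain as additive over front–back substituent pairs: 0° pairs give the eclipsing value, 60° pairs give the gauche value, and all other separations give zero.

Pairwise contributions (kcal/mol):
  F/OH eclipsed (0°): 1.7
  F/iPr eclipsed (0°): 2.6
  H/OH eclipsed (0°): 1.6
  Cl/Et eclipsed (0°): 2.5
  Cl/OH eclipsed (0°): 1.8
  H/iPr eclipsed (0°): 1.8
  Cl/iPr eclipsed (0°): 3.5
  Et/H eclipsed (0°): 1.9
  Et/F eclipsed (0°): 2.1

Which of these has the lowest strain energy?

A (eclipsed): H(0°)/Et(0°) eclipsed 1.9; F(120°)/OH(120°) eclipsed 1.7; Cl(240°)/iPr(240°) eclipsed 3.5 → 7.1 kcal/mol.
B (eclipsed): H(0°)/OH(0°) eclipsed 1.6; F(120°)/iPr(120°) eclipsed 2.6; Cl(240°)/Et(240°) eclipsed 2.5 → 6.7 kcal/mol.
C (eclipsed): H(0°)/iPr(0°) eclipsed 1.8; F(120°)/Et(120°) eclipsed 2.1; Cl(240°)/OH(240°) eclipsed 1.8 → 5.7 kcal/mol.
C has the lowest total (5.7 kcal/mol).

C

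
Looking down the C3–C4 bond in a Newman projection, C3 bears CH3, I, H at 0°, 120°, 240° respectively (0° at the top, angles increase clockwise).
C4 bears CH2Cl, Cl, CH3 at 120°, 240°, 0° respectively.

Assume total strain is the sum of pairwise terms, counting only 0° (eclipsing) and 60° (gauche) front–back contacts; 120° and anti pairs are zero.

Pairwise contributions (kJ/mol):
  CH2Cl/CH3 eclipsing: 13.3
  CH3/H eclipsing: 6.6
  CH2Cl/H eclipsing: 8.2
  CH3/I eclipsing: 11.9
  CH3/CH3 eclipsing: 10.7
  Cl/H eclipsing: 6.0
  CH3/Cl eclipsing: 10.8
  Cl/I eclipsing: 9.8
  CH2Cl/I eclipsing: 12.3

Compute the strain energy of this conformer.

This conformer (eclipsed): CH3–CH3 eclipsed, I–CH2Cl eclipsed, H–Cl eclipsed; 10.7 + 12.3 + 6.0 = 29.0 kJ/mol.

29.0 kJ/mol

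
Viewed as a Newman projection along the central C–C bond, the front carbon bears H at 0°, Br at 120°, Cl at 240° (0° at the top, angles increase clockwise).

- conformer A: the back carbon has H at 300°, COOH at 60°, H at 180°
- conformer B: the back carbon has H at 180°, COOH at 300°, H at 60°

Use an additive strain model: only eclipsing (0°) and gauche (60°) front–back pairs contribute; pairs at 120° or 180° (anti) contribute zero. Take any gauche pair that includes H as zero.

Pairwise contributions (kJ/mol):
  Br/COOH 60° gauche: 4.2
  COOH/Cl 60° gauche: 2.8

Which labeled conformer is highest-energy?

A

A (staggered): Br–COOH gauche; 4.2 = 4.2 kJ/mol.
B (staggered): Cl–COOH gauche; 2.8 = 2.8 kJ/mol.
A has the highest total (4.2 kJ/mol).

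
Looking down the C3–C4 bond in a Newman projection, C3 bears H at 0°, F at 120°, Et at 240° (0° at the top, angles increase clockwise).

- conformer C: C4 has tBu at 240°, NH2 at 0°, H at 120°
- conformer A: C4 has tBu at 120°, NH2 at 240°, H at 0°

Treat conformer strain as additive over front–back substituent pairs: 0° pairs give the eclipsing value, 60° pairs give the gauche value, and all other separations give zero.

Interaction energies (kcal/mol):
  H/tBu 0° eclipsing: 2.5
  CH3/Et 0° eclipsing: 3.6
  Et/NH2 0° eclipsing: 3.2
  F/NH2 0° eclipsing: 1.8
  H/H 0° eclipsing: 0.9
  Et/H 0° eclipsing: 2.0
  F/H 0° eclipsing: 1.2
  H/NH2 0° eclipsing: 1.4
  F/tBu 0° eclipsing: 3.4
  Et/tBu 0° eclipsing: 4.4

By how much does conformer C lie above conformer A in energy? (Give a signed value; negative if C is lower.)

-0.5 kcal/mol

C (eclipsed): H–NH2 eclipsed, F–H eclipsed, Et–tBu eclipsed; 1.4 + 1.2 + 4.4 = 7.0 kcal/mol.
A (eclipsed): H–H eclipsed, F–tBu eclipsed, Et–NH2 eclipsed; 0.9 + 3.4 + 3.2 = 7.5 kcal/mol.
E(C) − E(A) = 7.0 − 7.5 = -0.5 kcal/mol.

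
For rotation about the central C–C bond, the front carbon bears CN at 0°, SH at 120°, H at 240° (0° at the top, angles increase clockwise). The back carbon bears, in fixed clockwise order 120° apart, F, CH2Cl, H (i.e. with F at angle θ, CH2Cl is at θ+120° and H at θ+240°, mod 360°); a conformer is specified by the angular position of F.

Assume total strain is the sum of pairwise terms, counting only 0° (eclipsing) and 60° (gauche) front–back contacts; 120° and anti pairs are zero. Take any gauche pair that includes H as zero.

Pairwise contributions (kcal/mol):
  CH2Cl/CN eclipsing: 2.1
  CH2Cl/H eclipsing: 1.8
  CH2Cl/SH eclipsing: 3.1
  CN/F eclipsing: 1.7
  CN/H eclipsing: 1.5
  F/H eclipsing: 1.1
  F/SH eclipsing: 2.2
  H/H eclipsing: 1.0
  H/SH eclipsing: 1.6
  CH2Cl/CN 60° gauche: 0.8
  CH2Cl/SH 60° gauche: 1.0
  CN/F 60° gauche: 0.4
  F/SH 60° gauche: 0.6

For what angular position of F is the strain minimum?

F at 0° (eclipsed): CN–F eclipsed, SH–CH2Cl eclipsed, H–H eclipsed; 1.7 + 3.1 + 1.0 = 5.8 kcal/mol.
F at 60° (staggered): CN–F gauche, SH–F gauche, SH–CH2Cl gauche; 0.4 + 0.6 + 1.0 = 2.0 kcal/mol.
F at 120° (eclipsed): CN–H eclipsed, SH–F eclipsed, H–CH2Cl eclipsed; 1.5 + 2.2 + 1.8 = 5.5 kcal/mol.
F at 180° (staggered): CN–CH2Cl gauche, SH–F gauche; 0.8 + 0.6 = 1.4 kcal/mol.
F at 240° (eclipsed): CN–CH2Cl eclipsed, SH–H eclipsed, H–F eclipsed; 2.1 + 1.6 + 1.1 = 4.8 kcal/mol.
F at 300° (staggered): CN–F gauche, CN–CH2Cl gauche, SH–CH2Cl gauche; 0.4 + 0.8 + 1.0 = 2.2 kcal/mol.
The minimum (1.4 kcal/mol) occurs with F at 180°.

180°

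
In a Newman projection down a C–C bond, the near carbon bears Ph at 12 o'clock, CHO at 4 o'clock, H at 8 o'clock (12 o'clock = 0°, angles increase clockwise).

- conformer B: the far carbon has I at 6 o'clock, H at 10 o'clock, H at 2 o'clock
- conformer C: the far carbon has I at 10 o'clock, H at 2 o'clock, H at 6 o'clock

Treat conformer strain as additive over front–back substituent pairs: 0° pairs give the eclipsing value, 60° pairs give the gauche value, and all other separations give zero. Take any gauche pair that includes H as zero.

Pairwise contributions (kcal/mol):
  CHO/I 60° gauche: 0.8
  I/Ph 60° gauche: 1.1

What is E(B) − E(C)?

-0.3 kcal/mol

B (staggered): CHO(120°)/I(180°) gauche 0.8 → 0.8 kcal/mol.
C (staggered): Ph(0°)/I(300°) gauche 1.1 → 1.1 kcal/mol.
E(B) − E(C) = 0.8 − 1.1 = -0.3 kcal/mol.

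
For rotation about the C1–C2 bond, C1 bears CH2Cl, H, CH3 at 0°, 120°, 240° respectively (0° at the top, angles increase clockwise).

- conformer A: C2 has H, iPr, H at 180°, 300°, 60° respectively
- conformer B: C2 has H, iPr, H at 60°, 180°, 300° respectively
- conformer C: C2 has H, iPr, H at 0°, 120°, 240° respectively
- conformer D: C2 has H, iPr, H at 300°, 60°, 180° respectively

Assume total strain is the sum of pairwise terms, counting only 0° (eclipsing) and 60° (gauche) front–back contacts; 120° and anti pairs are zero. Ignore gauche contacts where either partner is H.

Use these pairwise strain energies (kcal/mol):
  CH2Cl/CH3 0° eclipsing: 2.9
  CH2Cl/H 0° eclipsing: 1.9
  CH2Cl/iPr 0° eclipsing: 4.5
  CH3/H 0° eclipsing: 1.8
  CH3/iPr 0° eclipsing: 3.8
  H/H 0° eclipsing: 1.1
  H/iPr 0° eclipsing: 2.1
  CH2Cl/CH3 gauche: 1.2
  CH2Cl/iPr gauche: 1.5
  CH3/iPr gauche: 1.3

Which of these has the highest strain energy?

C

A is staggered. CH2Cl at 0° is gauche with iPr at 300° (1.5); CH3 at 240° is gauche with iPr at 300° (1.3). Total 2.8 kcal/mol.
B is staggered. CH3 at 240° is gauche with iPr at 180° (1.3). Total 1.3 kcal/mol.
C is eclipsed. CH2Cl at 0° is eclipsed with H at 0° (1.9); H at 120° is eclipsed with iPr at 120° (2.1); CH3 at 240° is eclipsed with H at 240° (1.8). Total 5.8 kcal/mol.
D is staggered. CH2Cl at 0° is gauche with iPr at 60° (1.5). Total 1.5 kcal/mol.
C has the highest total (5.8 kcal/mol).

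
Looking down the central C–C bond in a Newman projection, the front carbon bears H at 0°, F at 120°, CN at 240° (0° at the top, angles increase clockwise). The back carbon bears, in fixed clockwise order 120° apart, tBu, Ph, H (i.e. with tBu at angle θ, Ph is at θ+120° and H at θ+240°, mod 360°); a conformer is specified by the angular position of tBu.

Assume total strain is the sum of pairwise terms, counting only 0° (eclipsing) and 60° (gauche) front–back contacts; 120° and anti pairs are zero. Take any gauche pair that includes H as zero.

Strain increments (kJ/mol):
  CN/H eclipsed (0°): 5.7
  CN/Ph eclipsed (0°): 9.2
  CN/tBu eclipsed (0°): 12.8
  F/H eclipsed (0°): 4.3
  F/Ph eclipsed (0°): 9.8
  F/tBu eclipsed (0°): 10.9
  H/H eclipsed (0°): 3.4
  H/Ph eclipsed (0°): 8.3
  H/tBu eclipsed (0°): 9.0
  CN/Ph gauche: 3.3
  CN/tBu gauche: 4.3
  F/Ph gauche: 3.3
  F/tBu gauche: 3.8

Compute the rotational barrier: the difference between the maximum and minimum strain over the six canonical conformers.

17.8 kJ/mol

tBu at 0° (eclipsed): H(0°)/tBu(0°) eclipsed 9.0; F(120°)/Ph(120°) eclipsed 9.8; CN(240°)/H(240°) eclipsed 5.7 → 24.5 kJ/mol.
tBu at 60° (staggered): F(120°)/tBu(60°) gauche 3.8; F(120°)/Ph(180°) gauche 3.3; CN(240°)/Ph(180°) gauche 3.3 → 10.4 kJ/mol.
tBu at 120° (eclipsed): H(0°)/H(0°) eclipsed 3.4; F(120°)/tBu(120°) eclipsed 10.9; CN(240°)/Ph(240°) eclipsed 9.2 → 23.5 kJ/mol.
tBu at 180° (staggered): F(120°)/tBu(180°) gauche 3.8; CN(240°)/tBu(180°) gauche 4.3; CN(240°)/Ph(300°) gauche 3.3 → 11.4 kJ/mol.
tBu at 240° (eclipsed): H(0°)/Ph(0°) eclipsed 8.3; F(120°)/H(120°) eclipsed 4.3; CN(240°)/tBu(240°) eclipsed 12.8 → 25.4 kJ/mol.
tBu at 300° (staggered): F(120°)/Ph(60°) gauche 3.3; CN(240°)/tBu(300°) gauche 4.3 → 7.6 kJ/mol.
Max at 240° (25.4 kJ/mol), min at 300° (7.6 kJ/mol); barrier = 17.8 kJ/mol.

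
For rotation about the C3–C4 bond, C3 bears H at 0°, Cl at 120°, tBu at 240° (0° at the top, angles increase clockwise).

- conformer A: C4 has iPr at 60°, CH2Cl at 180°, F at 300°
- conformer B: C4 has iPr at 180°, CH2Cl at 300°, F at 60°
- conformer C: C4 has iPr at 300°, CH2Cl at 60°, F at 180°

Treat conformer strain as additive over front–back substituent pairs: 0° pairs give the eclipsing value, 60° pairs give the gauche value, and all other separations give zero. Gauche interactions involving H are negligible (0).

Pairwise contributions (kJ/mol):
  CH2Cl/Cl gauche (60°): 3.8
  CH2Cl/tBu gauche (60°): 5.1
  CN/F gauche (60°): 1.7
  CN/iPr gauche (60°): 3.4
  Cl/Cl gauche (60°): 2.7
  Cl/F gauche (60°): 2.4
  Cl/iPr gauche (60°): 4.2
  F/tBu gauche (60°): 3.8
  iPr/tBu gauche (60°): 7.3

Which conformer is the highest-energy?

A (staggered): Cl–iPr gauche, Cl–CH2Cl gauche, tBu–CH2Cl gauche, tBu–F gauche; 4.2 + 3.8 + 5.1 + 3.8 = 16.9 kJ/mol.
B (staggered): Cl–iPr gauche, Cl–F gauche, tBu–iPr gauche, tBu–CH2Cl gauche; 4.2 + 2.4 + 7.3 + 5.1 = 19.0 kJ/mol.
C (staggered): Cl–CH2Cl gauche, Cl–F gauche, tBu–iPr gauche, tBu–F gauche; 3.8 + 2.4 + 7.3 + 3.8 = 17.3 kJ/mol.
B has the highest total (19.0 kJ/mol).

B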